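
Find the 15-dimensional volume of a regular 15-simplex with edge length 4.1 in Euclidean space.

For a regular n-simplex with edge a, V = (a^n / n!)·√((n+1)/2^n). With a=4.1, n=15: V ≈ 2.62781e-05.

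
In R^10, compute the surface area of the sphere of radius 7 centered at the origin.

S = n·V_n(r)/r = 10·V_10(7)/7 (volume-to-surface relation), giving 40353607·π^5/12 ≈ 1.02908e+09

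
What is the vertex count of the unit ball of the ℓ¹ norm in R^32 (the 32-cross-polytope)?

The 32-dimensional cross-polytope has 2n = 2·32 = 64 vertices.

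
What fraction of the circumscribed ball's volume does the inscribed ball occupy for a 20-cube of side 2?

Volume scales as r^n, and r_in/r_out = 1/√20, giving (1/√20)^20 ≈ 9.76562e-14.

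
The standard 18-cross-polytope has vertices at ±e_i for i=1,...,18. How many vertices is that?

An n-cross-polytope has 2n vertices; here n = 18, giving 36.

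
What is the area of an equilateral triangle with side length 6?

Area = (√3/4) · 6² = 15.5885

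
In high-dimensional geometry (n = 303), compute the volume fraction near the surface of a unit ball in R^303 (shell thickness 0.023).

1 - (1-0.023)^303 ≈ 0.999133 ≈ 99.91%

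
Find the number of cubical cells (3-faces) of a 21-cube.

Choose 3 of 21 axes to span the face (C(21,3) = 1330 ways), then fix each of the remaining 18 coordinates at one of its two extreme values (2^18 = 262144 ways): 1330·262144 = 348651520.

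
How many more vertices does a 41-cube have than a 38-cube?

The 41-cube has 2^41 = 2199023255552 vertices. The 38-cube has 2^38 = 274877906944 vertices. Difference: 2199023255552 - 274877906944 = 1924145348608.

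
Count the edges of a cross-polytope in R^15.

Each 1-face is the convex hull of 2 vertices, one chosen as ±e_i from each of 2 distinct axes: 2^2·C(15,2) = 420.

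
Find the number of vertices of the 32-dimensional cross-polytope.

The 32-dimensional cross-polytope has 2n = 2·32 = 64 vertices.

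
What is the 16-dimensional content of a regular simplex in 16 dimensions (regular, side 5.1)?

V_16 = √(17) · 5.1^16 / (16! · 2^(16/2)) ≈ 0.000161246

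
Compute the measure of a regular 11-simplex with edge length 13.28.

Volume = 13.28^11 · √(12/2^11) / 11! ≈ 4344.59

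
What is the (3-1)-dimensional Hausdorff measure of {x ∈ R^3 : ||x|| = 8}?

S_3(8) = 2·π^(3/2)·(8)^2 / Γ(3/2) = 4πr² = 4π·(8)² ≈ 804.248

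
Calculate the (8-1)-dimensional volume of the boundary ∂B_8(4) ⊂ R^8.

S = n·V_n(r)/r = 8·V_8(4)/4 (volume-to-surface relation), giving 16384·π^4/3 ≈ 531984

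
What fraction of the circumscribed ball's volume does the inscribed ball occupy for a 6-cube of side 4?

The radii are 4/2 and 4√6/2, so the volume ratio is (1/√6)^6 = 6^{-6/2} ≈ 0.00462963.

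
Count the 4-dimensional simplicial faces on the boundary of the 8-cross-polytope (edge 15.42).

f_4(8-orthoplex) = 2^5 · (8 choose 5) = 1792.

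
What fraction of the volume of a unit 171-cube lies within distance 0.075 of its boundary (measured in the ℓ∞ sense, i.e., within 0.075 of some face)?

Shell fraction = 1 - (1-0.15)^171 ≈ 1 - 8.524e-13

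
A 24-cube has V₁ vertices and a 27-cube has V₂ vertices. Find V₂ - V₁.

V₁ = 2^24 = 16777216. V₂ = 2^27 = 134217728. V₂ - V₁ = 117440512.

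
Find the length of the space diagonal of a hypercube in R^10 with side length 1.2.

||(1.2,1.2,...,1.2)|| = √(10)·1.2 ≈ 3.79473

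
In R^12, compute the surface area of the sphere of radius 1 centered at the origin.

S_12(1) = 2·π^(12/2)·(1)^11 / Γ(12/2) = π^6/60 ≈ 16.0232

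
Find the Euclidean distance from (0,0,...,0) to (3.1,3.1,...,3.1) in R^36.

The space diagonal of an n-cube of side s is s√n. Here 3.1·√36 = 18.6.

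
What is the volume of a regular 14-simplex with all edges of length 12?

Volume = 12^14 · √(15/2^14) / 14! ≈ 445.62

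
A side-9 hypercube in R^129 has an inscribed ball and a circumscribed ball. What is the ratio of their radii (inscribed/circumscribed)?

For an n-cube of any side s, the inradius is s/2 and the circumradius is s√n/2, so the ratio is 1/√129 ≈ 0.0880451.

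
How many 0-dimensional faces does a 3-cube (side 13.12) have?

f_0(3-cube) = (3 choose 0) · 2^3 = 8.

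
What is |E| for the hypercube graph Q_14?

Each of the 2^14 = 16384 vertices has degree 14; total edges = 14·2^14/2 = 114688.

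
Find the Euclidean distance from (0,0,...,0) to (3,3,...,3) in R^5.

d = √(3² + 3² + ... + 3²) [5 terms] = √(5·3²) = 3√5 ≈ 6.7082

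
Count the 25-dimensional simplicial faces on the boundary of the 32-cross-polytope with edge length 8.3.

Number of 25-faces = 2^(25+1) · C(32,25+1) = 67108864 · 906192 = 60813515685888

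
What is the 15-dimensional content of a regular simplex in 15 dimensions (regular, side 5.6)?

For a regular n-simplex with edge a, V = (a^n / n!)·√((n+1)/2^n). With a=5.6, n=15: V ≈ 0.00282264.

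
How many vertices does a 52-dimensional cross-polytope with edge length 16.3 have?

An n-cross-polytope has 2n vertices; here n = 52, giving 104.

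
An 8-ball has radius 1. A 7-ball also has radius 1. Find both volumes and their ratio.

V_8(1) ≈ 4.05871. V_7(1) ≈ 4.72477. Ratio V_8/V_7 ≈ 0.859.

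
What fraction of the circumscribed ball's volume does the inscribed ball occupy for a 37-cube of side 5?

Volume scales as r^n, and r_in/r_out = 1/√37, giving (1/√37)^37 ≈ 9.73348e-30.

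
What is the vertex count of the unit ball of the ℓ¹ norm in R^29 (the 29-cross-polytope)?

The vertices are ±e_1, ..., ±e_29, so there are 2·29 = 58.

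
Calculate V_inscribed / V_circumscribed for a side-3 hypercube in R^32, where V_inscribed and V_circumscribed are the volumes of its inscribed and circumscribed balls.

V_in / V_out = (r_in/r_out)^32 = (1/√32)^32 = 32^(-32/2) ≈ 8.27181e-25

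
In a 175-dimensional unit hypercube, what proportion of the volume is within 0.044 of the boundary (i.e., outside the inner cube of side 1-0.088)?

1 - (1 - 2·0.044)^175 = 1 - 0.912^175 ≈ 0.9999999002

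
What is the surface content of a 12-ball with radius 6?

S_12(6) = 2·π^(12/2)·(6)^11 / Γ(12/2) = 30233088·π^6/5 ≈ 5.81315e+09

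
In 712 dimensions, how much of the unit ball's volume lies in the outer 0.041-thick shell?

Shell fraction = 1 - (1-0.041)^712 ≈ 1 - 1.135e-13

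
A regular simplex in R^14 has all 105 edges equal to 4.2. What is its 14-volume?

For a regular n-simplex with edge a, V = (a^n / n!)·√((n+1)/2^n). With a=4.2, n=14: V ≈ 0.000184466.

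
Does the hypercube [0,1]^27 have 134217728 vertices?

True. The 27-cube has 2^27 = 134217728 vertices.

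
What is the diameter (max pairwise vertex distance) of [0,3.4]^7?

The space diagonal of an n-cube of side s is s√n. Here 3.4·√7 ≈ 8.99555.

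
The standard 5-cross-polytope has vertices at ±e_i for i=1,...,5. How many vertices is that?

An n-cross-polytope has 2n vertices; here n = 5, giving 10.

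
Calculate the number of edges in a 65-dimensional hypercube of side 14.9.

An n-cube has n·2^(n-1) edges. With n = 65: 65·18446744073709551616 = 1199038364791120855040.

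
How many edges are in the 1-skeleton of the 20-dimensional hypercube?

Number of 1-faces = C(20,1)·2^(20-1) = 20·524288 = 10485760.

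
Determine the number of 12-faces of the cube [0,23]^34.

Number of 12-faces = C(34,12) · 2^(34-12) = 548354040 · 4194304 = 2299963543388160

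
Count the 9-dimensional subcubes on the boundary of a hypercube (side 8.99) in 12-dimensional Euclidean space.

Choose 9 of 12 axes to span the face (C(12,9) = 220 ways), then fix each of the remaining 3 coordinates at one of its two extreme values (2^3 = 8 ways): 220·8 = 1760.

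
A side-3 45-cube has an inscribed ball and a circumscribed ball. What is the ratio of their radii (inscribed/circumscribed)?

r_in = 3/2 (half the side); r_out = 3√45/2 (half the diagonal). Ratio = 1/√45 ≈ 0.149071.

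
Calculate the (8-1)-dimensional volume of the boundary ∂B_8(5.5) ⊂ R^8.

S = n·V_n(r)/r = 8·V_8(5.5)/5.5 (volume-to-surface relation), giving 19487171·π^4/384 ≈ 4.9433e+06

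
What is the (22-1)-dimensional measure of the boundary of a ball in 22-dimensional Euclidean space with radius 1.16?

|∂B_22(1.16)| ≈ 3.66044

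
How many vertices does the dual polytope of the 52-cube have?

The vertices are ±e_1, ..., ±e_52, so there are 2·52 = 104.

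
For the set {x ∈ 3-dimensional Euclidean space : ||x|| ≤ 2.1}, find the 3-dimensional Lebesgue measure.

The n-ball volume is π^(n/2)·r^n/Γ(n/2+1). With n=3, r=2.1: V ≈ 38.7924.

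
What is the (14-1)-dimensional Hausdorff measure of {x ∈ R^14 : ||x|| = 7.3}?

S_14(7.3) = 2·π^(14/2)·(7.3)^13 / Γ(14/2) ≈ 1.40263e+12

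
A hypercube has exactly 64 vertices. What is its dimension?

Since 2^n = 64, we have n = 6.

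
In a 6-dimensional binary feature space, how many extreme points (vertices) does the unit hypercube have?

Each vertex is a binary string of length 6, so there are 2^6 = 64.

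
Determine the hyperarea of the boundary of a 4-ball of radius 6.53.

S = n·V_n(r)/r = 4·V_4(6.53)/6.53 (volume-to-surface relation), giving 5496.29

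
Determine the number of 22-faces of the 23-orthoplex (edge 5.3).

Each 22-face is the convex hull of 23 vertices, one chosen as ±e_i from each of 23 distinct axes: 2^23·C(23,23) = 8388608.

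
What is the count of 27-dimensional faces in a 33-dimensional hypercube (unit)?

f_27(33-cube) = (33 choose 27) · 2^6 = 70884352.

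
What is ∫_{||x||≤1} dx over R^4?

V = π^2/2 ≈ 4.9348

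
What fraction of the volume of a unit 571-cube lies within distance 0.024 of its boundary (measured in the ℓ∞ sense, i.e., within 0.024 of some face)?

1 - (1 - 2·0.024)^571 = 1 - 0.952^571 ≈ 1 - 6.334e-13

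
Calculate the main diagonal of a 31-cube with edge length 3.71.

d = √(3.71² + 3.71² + ... + 3.71²) [31 terms] = √(31·3.71²) = 3.71√31 ≈ 20.6564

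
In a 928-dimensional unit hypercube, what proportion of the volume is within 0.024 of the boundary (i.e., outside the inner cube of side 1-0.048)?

The inner cube has side 1-2·0.024 = 0.952 and volume (0.952)^928 ≈ 1.497e-20, so the shell holds 1 - 1.497e-20 of the volume.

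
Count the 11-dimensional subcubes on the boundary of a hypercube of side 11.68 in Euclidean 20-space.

Number of 11-faces = C(20,11) · 2^(20-11) = 167960 · 512 = 85995520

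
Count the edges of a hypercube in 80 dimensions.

The 80-cube has n·2^(n-1) = 80·2^79 = 80·604462909807314587353088 = 48357032784585166988247040 edges.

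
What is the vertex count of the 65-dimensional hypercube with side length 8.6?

Each vertex is a binary string of length 65, so there are 2^65 = 36893488147419103232.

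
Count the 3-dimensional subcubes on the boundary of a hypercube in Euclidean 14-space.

An n-cube has C(n,k)·2^(n-k) k-faces. Here C(14,3)·2^11 = 364·2048 = 745472.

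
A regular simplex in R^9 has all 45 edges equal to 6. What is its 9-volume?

V = (6^9 / 9!) · √((9+1) / 2^9) ≈ 3.88118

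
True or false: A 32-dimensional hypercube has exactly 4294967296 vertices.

True. The 32-cube has 2^32 = 4294967296 vertices.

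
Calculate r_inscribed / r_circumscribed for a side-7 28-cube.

r_in / r_out = (7/2) / (7√28/2) = 1/√28 ≈ 0.188982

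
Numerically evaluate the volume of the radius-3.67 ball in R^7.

The n-ball volume is π^(n/2)·r^n/Γ(n/2+1). With n=7, r=3.67: V ≈ 42368.5.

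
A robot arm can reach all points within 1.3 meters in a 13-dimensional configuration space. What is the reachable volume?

V_13(1.3) = π^(13/2) · (1.3)^13 / Γ(13/2 + 1) ≈ 27.5807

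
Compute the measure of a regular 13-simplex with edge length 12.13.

For a regular n-simplex with edge a, V = (a^n / n!)·√((n+1)/2^n). With a=12.13, n=13: V ≈ 817.107.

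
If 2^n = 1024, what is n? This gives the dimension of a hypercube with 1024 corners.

2^n = 1024 ⇒ n = log_2(1024) = 10.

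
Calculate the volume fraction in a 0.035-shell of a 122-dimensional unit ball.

Shell fraction = 1 - (1-0.035)^122 ≈ 0.987048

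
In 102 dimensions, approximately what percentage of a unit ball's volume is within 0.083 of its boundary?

1 - (1-0.083)^102 ≈ 0.999855 ≈ 99.9855%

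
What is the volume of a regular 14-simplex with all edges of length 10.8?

V = (10.8^14 / 14!) · √((14+1) / 2^14) ≈ 101.944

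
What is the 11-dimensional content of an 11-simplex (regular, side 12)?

Volume = 12^11 · √(12/2^11) / 11! ≈ 1424.83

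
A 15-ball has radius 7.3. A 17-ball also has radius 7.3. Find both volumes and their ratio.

V_15(7.3) ≈ 3.39839e+12. V_17(7.3) ≈ 6.69344e+13. Ratio V_15/V_17 ≈ 0.05077.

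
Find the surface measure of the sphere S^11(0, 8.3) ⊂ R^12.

S = n·V_n(r)/r = 12·V_12(8.3)/8.3 (volume-to-surface relation), giving 2.06351e+11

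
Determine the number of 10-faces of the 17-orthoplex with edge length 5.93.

Number of 10-faces = 2^(10+1) · C(17,10+1) = 2048 · 12376 = 25346048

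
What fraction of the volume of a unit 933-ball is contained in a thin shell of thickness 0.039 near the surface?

V(inner)/V(outer) = ((1-0.039)/1)^933 ≈ 7.602e-17, so the shell fraction is 1 - 7.602e-17.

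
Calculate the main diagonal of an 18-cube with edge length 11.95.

Diagonal = √18 · 11.95 ≈ 50.6996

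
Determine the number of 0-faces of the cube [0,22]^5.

An n-cube has C(n,k)·2^(n-k) k-faces. Here C(5,0)·2^5 = 1·32 = 32.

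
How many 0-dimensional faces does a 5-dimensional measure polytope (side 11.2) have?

Choose 0 of 5 axes to span the face (C(5,0) = 1 way), then fix each of the remaining 5 coordinates at one of its two extreme values (2^5 = 32 ways): 1·32 = 32.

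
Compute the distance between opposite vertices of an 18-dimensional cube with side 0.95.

||(0.95,0.95,...,0.95)|| = √(18)·0.95 ≈ 4.03051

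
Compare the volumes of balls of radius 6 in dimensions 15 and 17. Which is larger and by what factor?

V_15(6) ≈ 1.79349e+11, V_17(6) ≈ 2.38634e+12. The 17-ball is larger by a factor of 13.31.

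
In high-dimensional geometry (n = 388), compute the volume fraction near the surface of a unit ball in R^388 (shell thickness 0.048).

1 - (1-0.048)^388 ≈ 0.9999999949 ≈ 99.999999%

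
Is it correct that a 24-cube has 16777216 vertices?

True. The 24-cube has 2^24 = 16777216 vertices.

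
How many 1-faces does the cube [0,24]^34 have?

Number of 1-faces = C(34,1)·2^(34-1) = 34·8589934592 = 292057776128.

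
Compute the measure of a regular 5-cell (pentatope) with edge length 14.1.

V_4 = √(5) · 14.1^4 / (4! · 2^(4/2)) ≈ 920.641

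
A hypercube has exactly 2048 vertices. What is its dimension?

Since 2^n = 2048, we have n = 11.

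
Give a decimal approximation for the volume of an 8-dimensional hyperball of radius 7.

Volume = π^{8/2}·(7)^8/Γ(5) = 5764801·π^4/24 ≈ 2.33977e+07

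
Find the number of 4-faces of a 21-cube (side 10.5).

Number of 4-faces = C(21,4) · 2^(21-4) = 5985 · 131072 = 784465920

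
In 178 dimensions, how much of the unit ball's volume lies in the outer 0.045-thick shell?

V(inner)/V(outer) = ((1-0.045)/1)^178 ≈ 0.0002758, so the shell fraction is 0.999724.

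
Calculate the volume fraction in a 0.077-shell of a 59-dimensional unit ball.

1 - (1-0.077)^59 ≈ 0.991151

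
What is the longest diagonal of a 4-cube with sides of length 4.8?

Diagonal = √4 · 4.8 = 9.6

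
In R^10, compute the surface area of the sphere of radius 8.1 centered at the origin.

|∂B_10(8.1)| ≈ 3.82766e+09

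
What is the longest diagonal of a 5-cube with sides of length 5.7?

||(5.7,5.7,...,5.7)|| = √(5)·5.7 ≈ 12.7456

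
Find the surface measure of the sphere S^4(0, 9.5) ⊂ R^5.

|∂B_5(9.5)| = 130321·π^2/6 ≈ 214369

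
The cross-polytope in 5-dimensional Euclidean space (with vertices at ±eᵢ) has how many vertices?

Number of vertices = 2n = 10.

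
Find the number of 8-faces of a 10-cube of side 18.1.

An n-cube has C(n,k)·2^(n-k) k-faces. Here C(10,8)·2^2 = 45·4 = 180.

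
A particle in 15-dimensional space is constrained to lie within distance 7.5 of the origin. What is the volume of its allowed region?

Volume = π^{15/2}·(7.5)^15/Γ(17/2) = 216243896484375·π^7/128128 ≈ 5.0974e+12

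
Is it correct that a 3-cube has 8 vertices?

True. The 3-cube has 2^3 = 8 vertices.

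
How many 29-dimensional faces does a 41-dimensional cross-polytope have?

An n-cross-polytope has 2^(k+1)·C(n,k+1) k-faces. Here 2^30·C(41,30) = 1073741824·3159461968 = 3392446456378949632.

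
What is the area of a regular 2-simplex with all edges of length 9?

Area = (√3/4) · 9² = 35.074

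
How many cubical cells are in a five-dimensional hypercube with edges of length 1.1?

Choose 3 of 5 axes to span the face (C(5,3) = 10 ways), then fix each of the remaining 2 coordinates at one of its two extreme values (2^2 = 4 ways): 10·4 = 40.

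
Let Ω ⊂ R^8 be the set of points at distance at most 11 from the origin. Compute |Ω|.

V = 214358881·π^4/24 ≈ 8.70021e+08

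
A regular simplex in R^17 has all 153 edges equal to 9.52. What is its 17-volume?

Volume = 9.52^17 · √(18/2^17) / 17! ≈ 1.42771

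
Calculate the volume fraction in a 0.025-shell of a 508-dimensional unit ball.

Shell fraction = 1 - (1-0.025)^508 ≈ 0.9999974038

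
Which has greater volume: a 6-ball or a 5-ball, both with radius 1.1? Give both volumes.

V_6(1.1) ≈ 9.15492. V_5(1.1) ≈ 8.47738. The 6-ball is larger.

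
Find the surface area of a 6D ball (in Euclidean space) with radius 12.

S_6(12) = 2·π^(6/2)·(12)^5 / Γ(6/2) = 248832·π^3 ≈ 7.71535e+06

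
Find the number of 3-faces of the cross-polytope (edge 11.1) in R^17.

Number of 3-faces = 2^(3+1) · C(17,3+1) = 16 · 2380 = 38080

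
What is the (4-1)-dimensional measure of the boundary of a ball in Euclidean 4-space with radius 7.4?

The surface area of an n-ball is 2π^(n/2) r^(n-1) / Γ(n/2). For n=4, r=7.4: 7998.8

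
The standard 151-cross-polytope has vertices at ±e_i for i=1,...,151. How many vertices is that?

The vertices are ±e_1, ..., ±e_151, so there are 2·151 = 302.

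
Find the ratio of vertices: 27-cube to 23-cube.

The 27-cube has 2^27 = 134217728 vertices. The 23-cube has 2^23 = 8388608 vertices. Ratio: 134217728/8388608 = 16.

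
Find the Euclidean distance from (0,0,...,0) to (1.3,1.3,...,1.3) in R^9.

The space diagonal of an n-cube of side s is s√n. Here 1.3·√9 = 3.9.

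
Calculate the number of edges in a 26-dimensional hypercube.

Number of 1-faces = C(26,1)·2^(26-1) = 26·33554432 = 872415232.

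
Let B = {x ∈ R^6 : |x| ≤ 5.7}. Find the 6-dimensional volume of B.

The n-ball volume is π^(n/2)·r^n/Γ(n/2+1). With n=6, r=5.7: V ≈ 177234.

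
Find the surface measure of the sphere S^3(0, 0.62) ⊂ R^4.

S = n·V_n(r)/r = 4·V_4(0.62)/0.62 (volume-to-surface relation), giving 4.70441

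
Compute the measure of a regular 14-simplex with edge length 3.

V = (3^14 / 14!) · √((14+1) / 2^14) ≈ 1.66006e-06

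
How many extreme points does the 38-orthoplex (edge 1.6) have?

Number of vertices = 2n = 76.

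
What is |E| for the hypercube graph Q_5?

An n-cube has n·2^(n-1) edges. With n = 5: 5·16 = 80.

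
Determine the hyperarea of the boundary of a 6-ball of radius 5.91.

|∂B_6(5.91)| ≈ 223556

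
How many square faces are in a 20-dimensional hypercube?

An n-cube has C(n,k)·2^(n-k) k-faces. Here C(20,2)·2^18 = 190·262144 = 49807360.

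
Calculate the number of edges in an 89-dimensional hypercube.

Number of 1-faces = C(89,1)·2^(89-1) = 89·309485009821345068724781056 = 27544165874099711116505513984.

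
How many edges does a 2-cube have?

Number of 1-faces = C(2,1)·2^(2-1) = 2·2 = 4.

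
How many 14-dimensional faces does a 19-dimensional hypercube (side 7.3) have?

f_14(19-cube) = (19 choose 14) · 2^5 = 372096.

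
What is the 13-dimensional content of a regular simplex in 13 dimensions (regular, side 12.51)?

V_13 = √(14) · 12.51^13 / (13! · 2^(13/2)) ≈ 1220.21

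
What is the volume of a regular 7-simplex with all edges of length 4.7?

V = (4.7^7 / 7!) · √((7+1) / 2^7) ≈ 2.51301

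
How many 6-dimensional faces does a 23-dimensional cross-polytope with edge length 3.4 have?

f_6(23-orthoplex) = 2^7 · (23 choose 7) = 31380096.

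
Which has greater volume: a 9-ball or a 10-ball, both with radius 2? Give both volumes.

V_9(2) ≈ 1688.84. V_10(2) ≈ 2611.37. The 10-ball is larger.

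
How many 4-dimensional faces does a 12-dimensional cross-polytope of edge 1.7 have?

An n-cross-polytope has 2^(k+1)·C(n,k+1) k-faces. Here 2^5·C(12,5) = 32·792 = 25344.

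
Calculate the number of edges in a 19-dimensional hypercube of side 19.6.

Number of 1-faces = C(19,1)·2^(19-1) = 19·262144 = 4980736.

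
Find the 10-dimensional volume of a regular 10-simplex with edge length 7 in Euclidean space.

For a regular n-simplex with edge a, V = (a^n / n!)·√((n+1)/2^n). With a=7, n=10: V ≈ 8.06796.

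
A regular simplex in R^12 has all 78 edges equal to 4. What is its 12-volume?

Volume = 4^12 · √(13/2^12) / 12! ≈ 0.00197322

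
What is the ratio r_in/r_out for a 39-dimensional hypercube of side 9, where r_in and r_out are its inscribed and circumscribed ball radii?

r_in / r_out = (9/2) / (9√39/2) = 1/√39 ≈ 0.160128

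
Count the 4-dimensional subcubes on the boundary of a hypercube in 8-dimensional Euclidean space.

Choose 4 of 8 axes to span the face (C(8,4) = 70 ways), then fix each of the remaining 4 coordinates at one of its two extreme values (2^4 = 16 ways): 70·16 = 1120.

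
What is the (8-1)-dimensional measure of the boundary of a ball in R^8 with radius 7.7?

The surface area of an n-ball is 2π^(n/2) r^(n-1) / Γ(n/2). For n=8, r=7.7: 5.21091e+07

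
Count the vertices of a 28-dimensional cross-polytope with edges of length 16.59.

The 28-dimensional cross-polytope has 2n = 2·28 = 56 vertices.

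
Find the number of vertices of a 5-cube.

An n-cube has 2^n vertices; for n = 5 that is 2^5 = 32.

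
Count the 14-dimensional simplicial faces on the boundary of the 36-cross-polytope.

An n-cross-polytope has 2^(k+1)·C(n,k+1) k-faces. Here 2^15·C(36,15) = 32768·5567902560 = 182449031086080.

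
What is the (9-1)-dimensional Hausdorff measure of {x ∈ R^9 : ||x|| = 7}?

The surface area of an n-ball is 2π^(n/2) r^(n-1) / Γ(n/2). For n=9, r=7: 26353376·π^4/15 ≈ 1.71137e+08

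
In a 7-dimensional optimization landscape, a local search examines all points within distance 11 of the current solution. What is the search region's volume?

V_7(11) = π^(7/2) · (11)^7 / Γ(7/2 + 1) = 311794736·π^3/105 ≈ 9.20723e+07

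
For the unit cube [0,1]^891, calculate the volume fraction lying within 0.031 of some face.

1 - (1 - 2·0.031)^891 = 1 - 0.938^891 ≈ 1 - 1.709e-25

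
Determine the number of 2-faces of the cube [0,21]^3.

Number of 2-faces = C(3,2) · 2^(3-2) = 3 · 2 = 6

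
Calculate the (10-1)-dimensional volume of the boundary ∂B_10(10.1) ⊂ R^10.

S = n·V_n(r)/r = 10·V_10(10.1)/10.1 (volume-to-surface relation), giving 2.78908e+10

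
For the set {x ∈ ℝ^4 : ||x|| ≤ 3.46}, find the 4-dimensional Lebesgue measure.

The n-ball volume is π^(n/2)·r^n/Γ(n/2+1). With n=4, r=3.46: V ≈ 707.252.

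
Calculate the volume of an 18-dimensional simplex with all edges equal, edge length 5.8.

For a regular n-simplex with edge a, V = (a^n / n!)·√((n+1)/2^n). With a=5.8, n=18: V ≈ 7.33618e-05.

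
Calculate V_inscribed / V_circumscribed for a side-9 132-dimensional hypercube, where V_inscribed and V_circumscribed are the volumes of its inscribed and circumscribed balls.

The radii are 9/2 and 9√132/2, so the volume ratio is (1/√132)^132 = 132^{-132/2} ≈ 1.10185e-140.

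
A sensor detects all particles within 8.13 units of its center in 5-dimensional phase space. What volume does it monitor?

The n-ball volume is π^(n/2)·r^n/Γ(n/2+1). With n=5, r=8.13: V ≈ 186961.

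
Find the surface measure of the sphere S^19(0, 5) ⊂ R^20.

|∂B_20(5)| = 3814697265625·π^10/36288 ≈ 9.84455e+12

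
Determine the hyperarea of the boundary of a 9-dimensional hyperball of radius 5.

|∂B_9(5)| = 2500000·π^4/21 ≈ 1.15963e+07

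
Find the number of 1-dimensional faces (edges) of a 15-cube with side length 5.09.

Each of the 2^15 = 32768 vertices has degree 15; total edges = 15·2^15/2 = 245760.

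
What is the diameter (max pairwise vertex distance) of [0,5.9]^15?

Diagonal = √15 · 5.9 ≈ 22.8506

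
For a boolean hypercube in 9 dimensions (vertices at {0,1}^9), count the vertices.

The 9-cube has 2^9 = 512 vertices.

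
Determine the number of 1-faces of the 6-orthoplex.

Each 1-face is the convex hull of 2 vertices, one chosen as ±e_i from each of 2 distinct axes: 2^2·C(6,2) = 60.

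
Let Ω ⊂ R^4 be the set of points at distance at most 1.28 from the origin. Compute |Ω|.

Volume = π^{4/2}·(1.28)^4/Γ(3) ≈ 13.2468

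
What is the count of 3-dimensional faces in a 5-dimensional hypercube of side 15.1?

An n-cube has C(n,k)·2^(n-k) k-faces. Here C(5,3)·2^2 = 10·4 = 40.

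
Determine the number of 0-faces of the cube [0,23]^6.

f_0(6-cube) = (6 choose 0) · 2^6 = 64.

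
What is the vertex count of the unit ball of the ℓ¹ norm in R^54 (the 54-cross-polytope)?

The vertices are ±e_1, ..., ±e_54, so there are 2·54 = 108.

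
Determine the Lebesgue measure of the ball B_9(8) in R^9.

V = 4294967296·π^4/945 ≈ 4.42718e+08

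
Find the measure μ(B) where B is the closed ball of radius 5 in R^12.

V = 48828125·π^6/144 ≈ 3.25992e+08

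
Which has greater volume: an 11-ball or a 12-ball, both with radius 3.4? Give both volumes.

V_11(3.4) ≈ 1.32243e+06. V_12(3.4) ≈ 3.1865e+06. The 12-ball is larger.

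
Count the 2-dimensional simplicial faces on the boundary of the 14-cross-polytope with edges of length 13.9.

f_2(14-orthoplex) = 2^3 · (14 choose 3) = 2912.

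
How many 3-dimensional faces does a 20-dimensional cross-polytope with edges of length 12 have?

Number of 3-faces = 2^(3+1) · C(20,3+1) = 16 · 4845 = 77520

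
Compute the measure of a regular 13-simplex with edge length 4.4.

V_13 = √(14) · 4.4^13 / (13! · 2^(13/2)) ≈ 0.00153806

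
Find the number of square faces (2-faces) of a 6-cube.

An n-cube has C(n,k)·2^(n-k) k-faces. Here C(6,2)·2^4 = 15·16 = 240.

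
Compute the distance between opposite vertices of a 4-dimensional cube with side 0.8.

Diagonal = √4 · 0.8 = 1.6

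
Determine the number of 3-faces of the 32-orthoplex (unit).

An n-cross-polytope has 2^(k+1)·C(n,k+1) k-faces. Here 2^4·C(32,4) = 16·35960 = 575360.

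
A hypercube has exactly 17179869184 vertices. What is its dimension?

The n-cube has 2^n vertices, and 17179869184 = 2^34, so n = 34.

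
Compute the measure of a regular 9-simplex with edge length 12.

For a regular n-simplex with edge a, V = (a^n / n!)·√((n+1)/2^n). With a=12, n=9: V ≈ 1987.16.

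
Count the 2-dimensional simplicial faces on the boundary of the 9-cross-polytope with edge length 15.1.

Number of 2-faces = 2^(2+1) · C(9,2+1) = 8 · 84 = 672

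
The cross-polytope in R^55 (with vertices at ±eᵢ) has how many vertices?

The vertices are ±e_1, ..., ±e_55, so there are 2·55 = 110.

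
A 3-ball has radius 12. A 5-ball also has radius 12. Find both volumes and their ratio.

V_3(12) ≈ 7238.23. V_5(12) ≈ 1.3098e+06. Ratio V_3/V_5 ≈ 0.005526.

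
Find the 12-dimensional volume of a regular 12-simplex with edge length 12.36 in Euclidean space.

V_12 = √(13) · 12.36^12 / (12! · 2^(12/2)) ≈ 1495.12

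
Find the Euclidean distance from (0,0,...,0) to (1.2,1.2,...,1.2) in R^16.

The space diagonal of an n-cube of side s is s√n. Here 1.2·√16 = 4.8.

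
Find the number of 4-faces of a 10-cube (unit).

f_4(10-cube) = (10 choose 4) · 2^6 = 13440.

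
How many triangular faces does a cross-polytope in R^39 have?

An n-cross-polytope has 2^(k+1)·C(n,k+1) k-faces. Here 2^3·C(39,3) = 8·9139 = 73112.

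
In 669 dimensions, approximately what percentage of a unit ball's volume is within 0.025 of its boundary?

1 - (1-0.025)^669 ≈ 0.9999999559 ≈ 99.999996%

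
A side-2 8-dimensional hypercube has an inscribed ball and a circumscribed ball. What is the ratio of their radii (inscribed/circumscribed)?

For an n-cube of any side s, the inradius is s/2 and the circumradius is s√n/2, so the ratio is 1/√8 ≈ 0.353553.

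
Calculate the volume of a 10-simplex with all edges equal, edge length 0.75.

V_10 = √(11) · 0.75^10 / (10! · 2^(10/2)) ≈ 1.60841e-09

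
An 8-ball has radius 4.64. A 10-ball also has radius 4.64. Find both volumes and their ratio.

V_8(4.64) ≈ 872031. V_10(4.64) ≈ 1.17964e+07. Ratio V_8/V_10 ≈ 0.07392.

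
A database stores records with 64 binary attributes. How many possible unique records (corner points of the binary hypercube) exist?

Each vertex is a binary string of length 64, so there are 2^64 = 18446744073709551616.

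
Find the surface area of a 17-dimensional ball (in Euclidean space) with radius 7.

S = n·V_n(r)/r = 17·V_17(7)/7 (volume-to-surface relation), giving 2430751493090816·π^8/289575 ≈ 7.96487e+13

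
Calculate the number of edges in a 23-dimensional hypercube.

The 23-cube has n·2^(n-1) = 23·2^22 = 23·4194304 = 96468992 edges.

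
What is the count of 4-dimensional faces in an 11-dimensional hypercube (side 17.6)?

An n-cube has C(n,k)·2^(n-k) k-faces. Here C(11,4)·2^7 = 330·128 = 42240.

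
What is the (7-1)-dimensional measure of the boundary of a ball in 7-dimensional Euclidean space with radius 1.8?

S = n·V_n(r)/r = 7·V_7(1.8)/1.8 (volume-to-surface relation), giving 1124.9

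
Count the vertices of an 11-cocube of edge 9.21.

An n-cross-polytope has 2n vertices; here n = 11, giving 22.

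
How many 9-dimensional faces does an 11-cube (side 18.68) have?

Choose 9 of 11 axes to span the face (C(11,9) = 55 ways), then fix each of the remaining 2 coordinates at one of its two extreme values (2^2 = 4 ways): 55·4 = 220.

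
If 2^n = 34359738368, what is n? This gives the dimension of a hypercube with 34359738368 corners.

Since 2^n = 34359738368, we have n = 35.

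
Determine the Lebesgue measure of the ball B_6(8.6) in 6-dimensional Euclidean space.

Volume = π^{6/2}·(8.6)^6/Γ(4) ≈ 2.09069e+06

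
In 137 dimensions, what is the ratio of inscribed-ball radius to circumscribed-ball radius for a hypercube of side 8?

r_in = 8/2 (half the side); r_out = 8√137/2 (half the diagonal). Ratio = 1/√137 ≈ 0.0854358.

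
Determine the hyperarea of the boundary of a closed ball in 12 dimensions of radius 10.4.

S_12(10.4) = 2·π^(12/2)·(10.4)^11 / Γ(12/2) ≈ 2.46669e+12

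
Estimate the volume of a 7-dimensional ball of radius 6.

V = 1492992·π^3/35 ≈ 1.32263e+06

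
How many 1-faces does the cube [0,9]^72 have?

The 72-cube has n·2^(n-1) = 72·2^71 = 72·2361183241434822606848 = 170005193383307227693056 edges.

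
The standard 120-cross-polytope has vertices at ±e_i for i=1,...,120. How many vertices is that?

An n-cross-polytope has 2n vertices; here n = 120, giving 240.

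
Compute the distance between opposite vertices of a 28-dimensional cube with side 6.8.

The space diagonal of an n-cube of side s is s√n. Here 6.8·√28 ≈ 35.9822.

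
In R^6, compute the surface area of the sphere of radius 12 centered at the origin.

The surface area of an n-ball is 2π^(n/2) r^(n-1) / Γ(n/2). For n=6, r=12: 248832·π^3 ≈ 7.71535e+06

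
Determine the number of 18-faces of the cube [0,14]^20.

f_18(20-cube) = (20 choose 18) · 2^2 = 760.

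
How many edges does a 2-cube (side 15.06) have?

Each of the 2^2 = 4 vertices has degree 2; total edges = 2·2^2/2 = 4.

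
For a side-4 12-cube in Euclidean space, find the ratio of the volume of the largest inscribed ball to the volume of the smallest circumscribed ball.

V_in / V_out = (r_in/r_out)^12 = (1/√12)^12 = 12^(-12/2) ≈ 3.34898e-07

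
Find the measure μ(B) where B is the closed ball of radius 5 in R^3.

The n-ball volume is π^(n/2)·r^n/Γ(n/2+1). With n=3, r=5: V = 500·π/3 ≈ 523.599.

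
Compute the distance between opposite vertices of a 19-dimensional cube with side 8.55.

||(8.55,8.55,...,8.55)|| = √(19)·8.55 ≈ 37.2686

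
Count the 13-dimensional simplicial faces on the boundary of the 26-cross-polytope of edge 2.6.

Number of 13-faces = 2^(13+1) · C(26,13+1) = 16384 · 9657700 = 158231756800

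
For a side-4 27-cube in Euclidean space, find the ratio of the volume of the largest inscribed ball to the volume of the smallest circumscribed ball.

V_in/V_out = n^(-n/2) = 27^(-27/2) ≈ 4.74886e-20.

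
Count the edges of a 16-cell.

Each 1-face is the convex hull of 2 vertices, one chosen as ±e_i from each of 2 distinct axes: 2^2·C(4,2) = 24.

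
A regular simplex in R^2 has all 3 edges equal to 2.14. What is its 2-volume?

Area = (√3/4) · 2.14² = 1.98302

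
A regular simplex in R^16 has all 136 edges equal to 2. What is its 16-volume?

V_16 = √(17) · 2^16 / (16! · 2^(16/2)) ≈ 5.04481e-11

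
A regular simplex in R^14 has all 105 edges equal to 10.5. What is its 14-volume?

V_14 = √(15) · 10.5^14 / (14! · 2^(14/2)) ≈ 68.7191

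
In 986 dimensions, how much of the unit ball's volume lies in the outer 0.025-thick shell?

1 - (1-0.025)^986 ≈ 1 - 1.441e-11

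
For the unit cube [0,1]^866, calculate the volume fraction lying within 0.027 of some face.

1 - (1 - 2·0.027)^866 = 1 - 0.946^866 ≈ 1 - 1.324e-21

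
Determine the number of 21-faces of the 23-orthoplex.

An n-cross-polytope has 2^(k+1)·C(n,k+1) k-faces. Here 2^22·C(23,22) = 4194304·23 = 96468992.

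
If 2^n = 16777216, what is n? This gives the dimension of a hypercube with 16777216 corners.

The n-cube has 2^n vertices, and 16777216 = 2^24, so n = 24.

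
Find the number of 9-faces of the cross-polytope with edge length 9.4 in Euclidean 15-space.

Each 9-face is the convex hull of 10 vertices, one chosen as ±e_i from each of 10 distinct axes: 2^10·C(15,10) = 3075072.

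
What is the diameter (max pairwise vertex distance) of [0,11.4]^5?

Diagonal = √5 · 11.4 ≈ 25.4912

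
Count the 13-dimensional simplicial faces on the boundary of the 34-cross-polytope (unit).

f_13(34-orthoplex) = 2^14 · (34 choose 14) = 22806128885760.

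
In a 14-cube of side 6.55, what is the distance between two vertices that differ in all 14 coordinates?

d = √(6.55² + 6.55² + ... + 6.55²) [14 terms] = √(14·6.55²) = 6.55√14 ≈ 24.5079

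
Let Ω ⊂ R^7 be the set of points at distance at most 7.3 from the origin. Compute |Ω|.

V_7(7.3) = π^(7/2) · (7.3)^7 / Γ(7/2 + 1) ≈ 5.21964e+06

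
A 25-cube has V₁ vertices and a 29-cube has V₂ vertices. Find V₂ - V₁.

V₁ = 2^25 = 33554432. V₂ = 2^29 = 536870912. V₂ - V₁ = 503316480.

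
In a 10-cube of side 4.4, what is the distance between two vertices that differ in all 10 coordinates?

d = √(4.4² + 4.4² + ... + 4.4²) [10 terms] = √(10·4.4²) = 4.4√10 ≈ 13.914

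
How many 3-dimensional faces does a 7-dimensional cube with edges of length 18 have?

f_3(7-cube) = (7 choose 3) · 2^4 = 560.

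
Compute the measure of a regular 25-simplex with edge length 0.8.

Volume = 0.8^25 · √(26/2^25) / 25! ≈ 2.14396e-31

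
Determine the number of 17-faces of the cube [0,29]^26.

f_17(26-cube) = (26 choose 17) · 2^9 = 1599769600.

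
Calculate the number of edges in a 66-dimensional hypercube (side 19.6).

Number of 1-faces = C(66,1)·2^(66-1) = 66·36893488147419103232 = 2434970217729660813312.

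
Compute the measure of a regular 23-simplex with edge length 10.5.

For a regular n-simplex with edge a, V = (a^n / n!)·√((n+1)/2^n). With a=10.5, n=23: V ≈ 0.0200965.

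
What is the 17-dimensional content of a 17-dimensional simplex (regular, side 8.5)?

For a regular n-simplex with edge a, V = (a^n / n!)·√((n+1)/2^n). With a=8.5, n=17: V ≈ 0.207938.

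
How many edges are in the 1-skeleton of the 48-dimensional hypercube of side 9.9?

An n-cube has n·2^(n-1) edges. With n = 48: 48·140737488355328 = 6755399441055744.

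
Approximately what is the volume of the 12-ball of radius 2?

V_12(2) = π^(12/2) · (2)^12 / Γ(12/2 + 1) = 256·π^6/45 ≈ 5469.24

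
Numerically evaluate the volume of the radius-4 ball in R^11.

The n-ball volume is π^(n/2)·r^n/Γ(n/2+1). With n=11, r=4: V = 268435456·π^5/10395 ≈ 7.9025e+06.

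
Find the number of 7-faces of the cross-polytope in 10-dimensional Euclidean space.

Each 7-face is the convex hull of 8 vertices, one chosen as ±e_i from each of 8 distinct axes: 2^8·C(10,8) = 11520.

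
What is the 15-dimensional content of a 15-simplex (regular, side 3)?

V = (3^15 / 15!) · √((15+1) / 2^15) ≈ 2.42468e-07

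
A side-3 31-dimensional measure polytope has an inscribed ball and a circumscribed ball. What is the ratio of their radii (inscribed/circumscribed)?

r_in = 3/2 (half the side); r_out = 3√31/2 (half the diagonal). Ratio = 1/√31 ≈ 0.179605.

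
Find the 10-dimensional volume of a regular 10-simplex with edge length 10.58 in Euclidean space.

For a regular n-simplex with edge a, V = (a^n / n!)·√((n+1)/2^n). With a=10.58, n=10: V ≈ 501.926.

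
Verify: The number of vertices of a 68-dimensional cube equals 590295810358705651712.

False. The 68-cube has 2^68 = 295147905179352825856 vertices.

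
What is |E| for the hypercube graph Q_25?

Number of 1-faces = C(25,1)·2^(25-1) = 25·16777216 = 419430400.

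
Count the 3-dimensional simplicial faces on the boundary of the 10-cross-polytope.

f_3(10-orthoplex) = 2^4 · (10 choose 4) = 3360.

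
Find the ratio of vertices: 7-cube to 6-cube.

The 7-cube has 2^7 = 128 vertices. The 6-cube has 2^6 = 64 vertices. Ratio: 128/64 = 2.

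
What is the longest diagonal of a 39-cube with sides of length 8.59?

d = √(8.59² + 8.59² + ... + 8.59²) [39 terms] = √(39·8.59²) = 8.59√39 ≈ 53.6445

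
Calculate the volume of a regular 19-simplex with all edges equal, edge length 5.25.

V_19 = √(20) · 5.25^19 / (19! · 2^(19/2)) ≈ 2.44716e-06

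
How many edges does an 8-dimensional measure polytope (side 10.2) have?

Each of the 2^8 = 256 vertices has degree 8; total edges = 8·2^8/2 = 1024.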